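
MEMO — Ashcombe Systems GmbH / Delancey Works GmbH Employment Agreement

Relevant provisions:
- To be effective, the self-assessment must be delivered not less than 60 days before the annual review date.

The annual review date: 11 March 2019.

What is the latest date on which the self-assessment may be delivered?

11 March 2019 minus 60 days is 10 January 2019.

10 January 2019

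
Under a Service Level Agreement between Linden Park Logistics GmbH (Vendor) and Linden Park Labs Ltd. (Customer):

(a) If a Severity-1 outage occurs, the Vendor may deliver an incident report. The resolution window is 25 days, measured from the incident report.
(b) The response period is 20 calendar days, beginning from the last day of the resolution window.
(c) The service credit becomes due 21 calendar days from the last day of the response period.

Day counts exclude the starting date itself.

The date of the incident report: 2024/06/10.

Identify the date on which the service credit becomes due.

The last day of the resolution window: 25 calendar days after 2024/06/10 is 2024/07/05.
The last day of the response period: 2024/07/05 + 20 days = 2024/07/25.
Adding 21 calendar days to 2024/07/25 gives 2024/08/15, which is the date on which the service credit becomes due.

2024/08/15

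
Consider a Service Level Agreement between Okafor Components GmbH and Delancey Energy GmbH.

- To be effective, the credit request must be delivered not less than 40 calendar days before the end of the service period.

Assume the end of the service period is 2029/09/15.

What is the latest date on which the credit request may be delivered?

2029/08/06

2029/09/15 minus 40 days is 2029/08/06.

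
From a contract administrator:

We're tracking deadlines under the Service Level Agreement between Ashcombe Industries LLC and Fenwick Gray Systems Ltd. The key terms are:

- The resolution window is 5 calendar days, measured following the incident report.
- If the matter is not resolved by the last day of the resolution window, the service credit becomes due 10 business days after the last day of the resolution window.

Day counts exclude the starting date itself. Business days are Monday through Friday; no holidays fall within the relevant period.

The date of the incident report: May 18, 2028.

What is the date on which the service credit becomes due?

Adding 5 calendar days to May 18, 2028 gives May 23, 2028, which is the last day of the resolution window.
The date on which the service credit becomes due: 10 business days after Tuesday, May 23, 2028, skipping weekends — May 24, May 25, May 26, May 29, May 30, May 31, Jun 1, Jun 2, Jun 5, Jun 6 — lands on Tuesday, Jun 6, 2028.

Jun 6, 2028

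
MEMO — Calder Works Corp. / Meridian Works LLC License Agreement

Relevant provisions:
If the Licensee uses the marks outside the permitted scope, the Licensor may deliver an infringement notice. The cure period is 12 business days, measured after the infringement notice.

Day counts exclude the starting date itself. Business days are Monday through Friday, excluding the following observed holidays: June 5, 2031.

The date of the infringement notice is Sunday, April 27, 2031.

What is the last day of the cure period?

The last day of the cure period: counting 12 business days from Sunday, April 27, 2031 (Apr 28, Apr 29, Apr 30, May 1, …, May 9, May 12, May 13, skipping weekends) reaches Tuesday, May 13, 2031.

May 13, 2031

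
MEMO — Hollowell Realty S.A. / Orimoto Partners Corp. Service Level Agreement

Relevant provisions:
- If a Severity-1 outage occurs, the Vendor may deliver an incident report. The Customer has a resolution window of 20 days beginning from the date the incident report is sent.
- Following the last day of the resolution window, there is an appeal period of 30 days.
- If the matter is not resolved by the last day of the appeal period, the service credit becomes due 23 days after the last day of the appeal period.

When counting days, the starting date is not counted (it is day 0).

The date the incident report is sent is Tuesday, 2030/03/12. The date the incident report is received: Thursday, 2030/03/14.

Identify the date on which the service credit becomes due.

The last day of the resolution window: 2030/03/12 + 20 days = 2030/04/01.
The last day of the appeal period: 2030/04/01 + 30 days = 2030/05/01.
The date on which the service credit becomes due: 2030/05/01 + 23 days = 2030/05/24.

2030/05/24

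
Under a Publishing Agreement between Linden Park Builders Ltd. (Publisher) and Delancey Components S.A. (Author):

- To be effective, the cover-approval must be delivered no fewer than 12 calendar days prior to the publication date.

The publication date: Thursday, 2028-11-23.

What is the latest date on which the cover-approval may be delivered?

2028-11-23 minus 12 days is 2028-11-11.

2028-11-11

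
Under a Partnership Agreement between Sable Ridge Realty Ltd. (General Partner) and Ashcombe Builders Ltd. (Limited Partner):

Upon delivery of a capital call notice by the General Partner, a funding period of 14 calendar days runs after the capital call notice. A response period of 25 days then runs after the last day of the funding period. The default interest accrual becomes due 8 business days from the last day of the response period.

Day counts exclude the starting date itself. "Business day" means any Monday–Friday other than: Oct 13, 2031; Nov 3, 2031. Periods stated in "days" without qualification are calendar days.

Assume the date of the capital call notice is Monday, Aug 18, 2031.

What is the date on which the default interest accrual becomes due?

Adding 14 calendar days to Aug 18, 2031 gives Sep 1, 2031, which is the last day of the funding period.
The last day of the response period: 25 calendar days after Sep 1, 2031 is Sep 26, 2031.
The date on which the default interest accrual becomes due: 8 business days after Friday, Sep 26, 2031, skipping weekends — Sep 29, Sep 30, Oct 1, Oct 2, Oct 3, Oct 6, Oct 7, Oct 8 — lands on Wednesday, Oct 8, 2031.

Oct 8, 2031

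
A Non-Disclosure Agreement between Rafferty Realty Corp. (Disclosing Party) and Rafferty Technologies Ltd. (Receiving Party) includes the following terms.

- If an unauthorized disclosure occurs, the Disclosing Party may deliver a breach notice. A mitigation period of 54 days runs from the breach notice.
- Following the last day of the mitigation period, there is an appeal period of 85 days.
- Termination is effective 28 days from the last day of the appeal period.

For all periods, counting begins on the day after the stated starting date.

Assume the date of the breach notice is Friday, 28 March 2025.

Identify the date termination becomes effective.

11 September 2025

Adding 54 calendar days to 28 March 2025 gives 21 May 2025, which is the last day of the mitigation period.
Adding 85 calendar days to 21 May 2025 gives 14 August 2025, which is the last day of the appeal period.
The date termination becomes effective: 14 August 2025 + 28 days = 11 September 2025.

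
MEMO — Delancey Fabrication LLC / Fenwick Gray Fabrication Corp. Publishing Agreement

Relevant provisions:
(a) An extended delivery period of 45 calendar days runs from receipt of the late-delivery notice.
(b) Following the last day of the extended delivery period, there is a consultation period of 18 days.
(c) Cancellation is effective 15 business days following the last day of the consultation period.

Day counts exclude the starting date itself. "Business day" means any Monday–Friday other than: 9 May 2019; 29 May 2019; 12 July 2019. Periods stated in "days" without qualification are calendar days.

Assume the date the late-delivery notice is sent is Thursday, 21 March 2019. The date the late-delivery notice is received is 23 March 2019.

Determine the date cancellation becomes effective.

17 June 2019

The last day of the extended delivery period: 23 March 2019 + 45 days = 7 May 2019.
The last day of the consultation period: 18 calendar days after 7 May 2019 is 25 May 2019.
The date cancellation becomes effective: 15 business days after Saturday, 25 May 2019, skipping weekends and the listed holiday on May 29 — May 27, May 28, May 30, May 31, …, Jun 13, Jun 14, Jun 17 — lands on Monday, 17 June 2019.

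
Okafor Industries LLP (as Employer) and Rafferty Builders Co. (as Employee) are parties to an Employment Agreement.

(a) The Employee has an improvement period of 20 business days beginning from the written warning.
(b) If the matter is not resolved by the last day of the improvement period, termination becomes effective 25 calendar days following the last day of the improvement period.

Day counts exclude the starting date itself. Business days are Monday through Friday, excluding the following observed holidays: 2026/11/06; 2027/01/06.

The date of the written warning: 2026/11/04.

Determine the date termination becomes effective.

The last day of the improvement period: 20 business days after Wednesday, 2026/11/04, skipping weekends and the listed holiday on Nov 6 — Nov 5, Nov 9, Nov 10, Nov 11, …, Dec 1, Dec 2, Dec 3 — lands on Thursday, 2026/12/03.
Adding 25 calendar days to 2026/12/03 gives 2026/12/28, which is the date termination becomes effective.

2026/12/28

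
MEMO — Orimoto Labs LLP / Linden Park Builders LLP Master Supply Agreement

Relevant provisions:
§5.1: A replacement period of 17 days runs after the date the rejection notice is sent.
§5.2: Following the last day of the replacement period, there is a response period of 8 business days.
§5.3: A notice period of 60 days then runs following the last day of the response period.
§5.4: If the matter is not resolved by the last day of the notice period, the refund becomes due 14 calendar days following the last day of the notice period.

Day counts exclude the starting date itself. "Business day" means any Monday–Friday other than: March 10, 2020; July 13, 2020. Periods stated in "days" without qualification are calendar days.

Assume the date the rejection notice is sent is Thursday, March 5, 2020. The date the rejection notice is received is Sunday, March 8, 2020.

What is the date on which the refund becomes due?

June 14, 2020

Adding 17 calendar days to March 5, 2020 gives March 22, 2020, which is the last day of the replacement period.
The last day of the response period: 8 business days after Sunday, March 22, 2020, skipping weekends — Mar 23, Mar 24, Mar 25, Mar 26, Mar 27, Mar 30, Mar 31, Apr 1 — lands on Wednesday, April 1, 2020.
Adding 60 calendar days to April 1, 2020 gives May 31, 2020, which is the last day of the notice period.
Adding 14 calendar days to May 31, 2020 gives June 14, 2020, which is the date on which the refund becomes due.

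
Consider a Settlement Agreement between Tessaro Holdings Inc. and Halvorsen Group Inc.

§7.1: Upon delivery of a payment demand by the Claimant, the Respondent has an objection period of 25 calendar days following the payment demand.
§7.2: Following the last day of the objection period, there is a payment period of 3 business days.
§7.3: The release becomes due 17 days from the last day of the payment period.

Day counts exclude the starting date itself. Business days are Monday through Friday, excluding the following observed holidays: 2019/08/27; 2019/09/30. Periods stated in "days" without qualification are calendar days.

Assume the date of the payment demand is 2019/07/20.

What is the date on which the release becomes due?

The last day of the objection period: 2019/07/20 + 25 days = 2019/08/14.
From Wednesday, 2019/08/14, 3 business days (Aug 15, Aug 16, Aug 19, skipping weekends) brings us to Monday, 2019/08/19, which is the last day of the payment period.
The date on which the release becomes due: 2019/08/19 + 17 days = 2019/09/05.

2019/09/05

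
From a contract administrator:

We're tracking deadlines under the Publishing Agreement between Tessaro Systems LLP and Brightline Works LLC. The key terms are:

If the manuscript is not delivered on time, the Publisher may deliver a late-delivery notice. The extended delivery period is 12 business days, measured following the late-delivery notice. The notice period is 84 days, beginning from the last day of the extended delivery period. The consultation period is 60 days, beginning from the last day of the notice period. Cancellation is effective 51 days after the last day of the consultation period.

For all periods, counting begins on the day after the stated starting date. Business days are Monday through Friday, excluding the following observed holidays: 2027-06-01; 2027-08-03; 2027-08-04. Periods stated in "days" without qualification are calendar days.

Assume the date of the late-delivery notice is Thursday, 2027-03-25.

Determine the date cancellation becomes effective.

The last day of the extended delivery period: counting 12 business days from Thursday, 2027-03-25 (Mar 26, Mar 29, Mar 30, Mar 31, …, Apr 8, Apr 9, Apr 12, skipping weekends) reaches Monday, 2027-04-12.
The last day of the notice period: 84 calendar days after 2027-04-12 is 2027-07-05.
Adding 60 calendar days to 2027-07-05 gives 2027-09-03, which is the last day of the consultation period.
The date cancellation becomes effective: 2027-09-03 + 51 days = 2027-10-24.

2027-10-24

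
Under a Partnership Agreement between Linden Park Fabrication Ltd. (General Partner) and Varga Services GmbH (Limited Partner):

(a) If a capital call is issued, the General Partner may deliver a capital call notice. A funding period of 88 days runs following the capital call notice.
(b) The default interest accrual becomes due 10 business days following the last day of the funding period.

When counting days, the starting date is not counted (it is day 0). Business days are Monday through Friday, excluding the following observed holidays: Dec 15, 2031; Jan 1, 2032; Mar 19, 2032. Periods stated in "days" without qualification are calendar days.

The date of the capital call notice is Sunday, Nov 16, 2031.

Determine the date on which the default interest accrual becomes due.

The last day of the funding period: 88 calendar days after Nov 16, 2031 is Feb 12, 2032.
The date on which the default interest accrual becomes due: 10 business days after Thursday, Feb 12, 2032, skipping weekends — Feb 13, Feb 16, Feb 17, Feb 18, Feb 19, Feb 20, Feb 23, Feb 24, Feb 25, Feb 26 — lands on Thursday, Feb 26, 2032.

Feb 26, 2032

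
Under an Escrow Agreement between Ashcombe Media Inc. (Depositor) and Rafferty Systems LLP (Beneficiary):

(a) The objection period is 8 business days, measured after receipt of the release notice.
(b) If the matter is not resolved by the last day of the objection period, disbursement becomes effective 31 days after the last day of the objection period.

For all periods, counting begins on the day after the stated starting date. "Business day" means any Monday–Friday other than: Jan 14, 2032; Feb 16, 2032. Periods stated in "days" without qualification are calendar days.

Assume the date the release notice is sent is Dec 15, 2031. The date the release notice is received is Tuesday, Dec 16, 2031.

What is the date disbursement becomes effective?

The last day of the objection period: counting 8 business days from Tuesday, Dec 16, 2031 (Dec 17, Dec 18, Dec 19, Dec 22, Dec 23, Dec 24, Dec 25, Dec 26, skipping weekends) reaches Friday, Dec 26, 2031.
Adding 31 calendar days to Dec 26, 2031 gives Jan 26, 2032, which is the date disbursement becomes effective.

Jan 26, 2032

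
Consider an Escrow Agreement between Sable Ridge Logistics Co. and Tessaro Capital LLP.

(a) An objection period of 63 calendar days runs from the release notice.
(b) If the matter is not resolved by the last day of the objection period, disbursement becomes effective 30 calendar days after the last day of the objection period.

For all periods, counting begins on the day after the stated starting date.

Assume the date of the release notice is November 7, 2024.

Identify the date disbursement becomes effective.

February 8, 2025

The last day of the objection period: November 7, 2024 + 63 days = January 9, 2025.
The date disbursement becomes effective: 30 calendar days after January 9, 2025 is February 8, 2025.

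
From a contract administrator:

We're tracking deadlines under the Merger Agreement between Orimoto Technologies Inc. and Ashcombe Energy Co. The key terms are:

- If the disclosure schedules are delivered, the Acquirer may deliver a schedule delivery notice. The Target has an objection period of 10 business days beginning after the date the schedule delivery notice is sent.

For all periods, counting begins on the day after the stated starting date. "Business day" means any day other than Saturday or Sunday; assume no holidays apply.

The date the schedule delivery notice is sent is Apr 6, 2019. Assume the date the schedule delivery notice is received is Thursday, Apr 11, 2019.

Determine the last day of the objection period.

From Saturday, Apr 6, 2019, 10 business days (Apr 8, Apr 9, Apr 10, Apr 11, Apr 12, Apr 15, Apr 16, Apr 17, Apr 18, Apr 19, skipping weekends) brings us to Friday, Apr 19, 2019, which is the last day of the objection period.

Apr 19, 2019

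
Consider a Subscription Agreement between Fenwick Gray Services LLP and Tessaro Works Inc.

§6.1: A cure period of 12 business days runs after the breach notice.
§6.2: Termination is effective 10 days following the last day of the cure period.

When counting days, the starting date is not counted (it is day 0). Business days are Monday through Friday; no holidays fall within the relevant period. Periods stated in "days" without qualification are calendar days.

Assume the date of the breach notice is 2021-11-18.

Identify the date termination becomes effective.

2021-12-16

The last day of the cure period: 12 business days after Thursday, 2021-11-18, skipping weekends — Nov 19, Nov 22, Nov 23, Nov 24, …, Dec 2, Dec 3, Dec 6 — lands on Monday, 2021-12-06.
The date termination becomes effective: 2021-12-06 + 10 days = 2021-12-16.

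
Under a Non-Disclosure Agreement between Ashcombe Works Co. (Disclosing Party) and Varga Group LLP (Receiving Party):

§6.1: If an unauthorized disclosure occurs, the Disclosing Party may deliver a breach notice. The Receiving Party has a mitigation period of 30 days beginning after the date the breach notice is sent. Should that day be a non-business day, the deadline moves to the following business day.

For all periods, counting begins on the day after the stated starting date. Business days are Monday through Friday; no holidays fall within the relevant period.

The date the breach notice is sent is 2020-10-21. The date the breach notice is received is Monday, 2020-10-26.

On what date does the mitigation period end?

The last day of the mitigation period: 2020-10-21 + 30 days = 2020-11-20. 2020-11-20 is a Friday, so no roll-forward applies.

2020-11-20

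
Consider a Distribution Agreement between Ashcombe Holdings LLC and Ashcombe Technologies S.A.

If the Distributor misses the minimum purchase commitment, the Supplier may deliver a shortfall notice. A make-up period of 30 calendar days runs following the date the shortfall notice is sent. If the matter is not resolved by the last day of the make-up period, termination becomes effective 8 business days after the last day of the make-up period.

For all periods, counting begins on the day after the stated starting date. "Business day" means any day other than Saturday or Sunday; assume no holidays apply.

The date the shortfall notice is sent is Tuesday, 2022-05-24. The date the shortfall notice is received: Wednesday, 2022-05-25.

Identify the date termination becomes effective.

Adding 30 calendar days to 2022-05-24 gives 2022-06-23, which is the last day of the make-up period.
The date termination becomes effective: 8 business days after Thursday, 2022-06-23, skipping weekends — Jun 24, Jun 27, Jun 28, Jun 29, Jun 30, Jul 1, Jul 4, Jul 5 — lands on Tuesday, 2022-07-05.

2022-07-05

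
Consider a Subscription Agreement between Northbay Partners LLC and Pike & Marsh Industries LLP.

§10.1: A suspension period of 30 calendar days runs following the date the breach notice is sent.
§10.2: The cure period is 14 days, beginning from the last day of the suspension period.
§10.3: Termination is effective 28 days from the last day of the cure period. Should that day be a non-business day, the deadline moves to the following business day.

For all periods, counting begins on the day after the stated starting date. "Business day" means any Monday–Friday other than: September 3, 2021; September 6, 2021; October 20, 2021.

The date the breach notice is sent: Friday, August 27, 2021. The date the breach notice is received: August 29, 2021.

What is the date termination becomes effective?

November 8, 2021

Adding 30 calendar days to August 27, 2021 gives September 26, 2021, which is the last day of the suspension period.
Adding 14 calendar days to September 26, 2021 gives October 10, 2021, which is the last day of the cure period.
Adding 28 calendar days to October 10, 2021 gives November 7, 2021, which is the date termination becomes effective. That falls on a Sunday, so it rolls to the next business day, Monday, November 8, 2021.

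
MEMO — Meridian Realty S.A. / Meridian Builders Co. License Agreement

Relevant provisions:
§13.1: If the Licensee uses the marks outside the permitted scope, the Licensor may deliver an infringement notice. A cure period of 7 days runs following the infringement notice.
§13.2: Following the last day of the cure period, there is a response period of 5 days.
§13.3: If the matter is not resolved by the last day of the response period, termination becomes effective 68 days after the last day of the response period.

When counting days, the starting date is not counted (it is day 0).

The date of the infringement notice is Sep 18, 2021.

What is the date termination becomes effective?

Dec 7, 2021

The last day of the cure period: 7 calendar days after Sep 18, 2021 is Sep 25, 2021.
Adding 5 calendar days to Sep 25, 2021 gives Sep 30, 2021, which is the last day of the response period.
The date termination becomes effective: Sep 30, 2021 + 68 days = Dec 7, 2021.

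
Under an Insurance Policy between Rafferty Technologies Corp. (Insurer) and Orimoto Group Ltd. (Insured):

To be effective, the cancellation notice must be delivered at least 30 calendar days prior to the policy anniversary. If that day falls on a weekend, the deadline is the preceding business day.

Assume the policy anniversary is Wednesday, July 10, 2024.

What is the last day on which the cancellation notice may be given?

July 10, 2024 minus 30 days is June 10, 2024. That is a Monday, so no adjustment is needed.

June 10, 2024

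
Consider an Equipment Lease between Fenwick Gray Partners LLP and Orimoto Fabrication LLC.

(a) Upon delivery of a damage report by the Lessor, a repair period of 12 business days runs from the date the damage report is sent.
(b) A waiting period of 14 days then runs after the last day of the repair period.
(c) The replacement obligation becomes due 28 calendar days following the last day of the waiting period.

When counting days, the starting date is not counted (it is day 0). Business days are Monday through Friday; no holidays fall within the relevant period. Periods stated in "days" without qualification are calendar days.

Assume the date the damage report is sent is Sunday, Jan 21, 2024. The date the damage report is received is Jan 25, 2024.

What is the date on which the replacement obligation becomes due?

From Sunday, Jan 21, 2024, 12 business days (Jan 22, Jan 23, Jan 24, Jan 25, …, Feb 2, Feb 5, Feb 6, skipping weekends) brings us to Tuesday, Feb 6, 2024, which is the last day of the repair period.
The last day of the waiting period: 14 calendar days after Feb 6, 2024 is Feb 20, 2024.
The date on which the replacement obligation becomes due: 28 calendar days after Feb 20, 2024 is Mar 19, 2024.

Mar 19, 2024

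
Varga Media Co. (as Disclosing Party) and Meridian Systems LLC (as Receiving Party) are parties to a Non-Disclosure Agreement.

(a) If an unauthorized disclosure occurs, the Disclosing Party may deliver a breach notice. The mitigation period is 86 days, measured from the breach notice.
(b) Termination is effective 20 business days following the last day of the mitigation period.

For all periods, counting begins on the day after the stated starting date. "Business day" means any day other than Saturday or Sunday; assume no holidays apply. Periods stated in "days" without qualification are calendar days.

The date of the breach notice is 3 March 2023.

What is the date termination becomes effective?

23 June 2023

The last day of the mitigation period: 3 March 2023 + 86 days = 28 May 2023.
From Sunday, 28 May 2023, 20 business days (May 29, May 30, May 31, Jun 1, …, Jun 21, Jun 22, Jun 23, skipping weekends) brings us to Friday, 23 June 2023, which is the date termination becomes effective.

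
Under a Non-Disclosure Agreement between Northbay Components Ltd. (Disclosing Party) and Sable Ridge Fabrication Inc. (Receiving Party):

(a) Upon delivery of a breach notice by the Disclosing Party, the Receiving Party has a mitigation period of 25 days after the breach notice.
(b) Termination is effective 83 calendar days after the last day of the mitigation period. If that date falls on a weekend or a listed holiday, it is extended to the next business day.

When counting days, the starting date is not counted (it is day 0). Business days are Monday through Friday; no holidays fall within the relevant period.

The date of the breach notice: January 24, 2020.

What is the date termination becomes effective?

May 11, 2020

Adding 25 calendar days to January 24, 2020 gives February 18, 2020, which is the last day of the mitigation period.
The date termination becomes effective: February 18, 2020 + 83 days = May 11, 2020. May 11, 2020 is a Monday, so no roll-forward applies.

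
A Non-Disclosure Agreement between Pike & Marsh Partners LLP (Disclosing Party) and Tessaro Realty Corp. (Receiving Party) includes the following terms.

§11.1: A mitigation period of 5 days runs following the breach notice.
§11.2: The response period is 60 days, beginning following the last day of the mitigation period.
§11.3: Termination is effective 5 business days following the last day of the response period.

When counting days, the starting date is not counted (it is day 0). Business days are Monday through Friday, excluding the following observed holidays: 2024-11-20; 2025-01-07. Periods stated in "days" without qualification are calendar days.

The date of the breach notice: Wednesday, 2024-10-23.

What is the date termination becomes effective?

2025-01-03

The last day of the mitigation period: 2024-10-23 + 5 days = 2024-10-28.
Adding 60 calendar days to 2024-10-28 gives 2024-12-27, which is the last day of the response period.
From Friday, 2024-12-27, 5 business days (Dec 30, Dec 31, Jan 1, Jan 2, Jan 3, skipping weekends) brings us to Friday, 2025-01-03, which is the date termination becomes effective.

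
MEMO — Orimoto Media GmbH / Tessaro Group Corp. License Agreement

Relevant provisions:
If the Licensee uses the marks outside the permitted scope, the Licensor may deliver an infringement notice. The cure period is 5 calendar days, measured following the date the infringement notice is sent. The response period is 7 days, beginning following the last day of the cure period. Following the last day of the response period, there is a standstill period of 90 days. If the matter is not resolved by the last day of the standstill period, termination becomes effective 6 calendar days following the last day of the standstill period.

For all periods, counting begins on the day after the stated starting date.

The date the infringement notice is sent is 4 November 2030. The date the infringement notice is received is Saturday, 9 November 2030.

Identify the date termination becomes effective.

20 February 2031

The last day of the cure period: 5 calendar days after 4 November 2030 is 9 November 2030.
Adding 7 calendar days to 9 November 2030 gives 16 November 2030, which is the last day of the response period.
The last day of the standstill period: 90 calendar days after 16 November 2030 is 14 February 2031.
The date termination becomes effective: 14 February 2031 + 6 days = 20 February 2031.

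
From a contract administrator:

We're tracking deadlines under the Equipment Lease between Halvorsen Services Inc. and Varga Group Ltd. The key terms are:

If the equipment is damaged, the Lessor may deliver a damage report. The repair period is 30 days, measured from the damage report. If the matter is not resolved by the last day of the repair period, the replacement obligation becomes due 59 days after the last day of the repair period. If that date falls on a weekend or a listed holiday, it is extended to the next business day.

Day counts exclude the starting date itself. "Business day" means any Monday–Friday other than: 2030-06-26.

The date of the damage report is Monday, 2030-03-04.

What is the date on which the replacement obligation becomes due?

2030-06-03

The last day of the repair period: 30 calendar days after 2030-03-04 is 2030-04-03.
Adding 59 calendar days to 2030-04-03 gives 2030-06-01, which is the date on which the replacement obligation becomes due. That falls on a Saturday, so it rolls to the next business day, Monday, 2030-06-03.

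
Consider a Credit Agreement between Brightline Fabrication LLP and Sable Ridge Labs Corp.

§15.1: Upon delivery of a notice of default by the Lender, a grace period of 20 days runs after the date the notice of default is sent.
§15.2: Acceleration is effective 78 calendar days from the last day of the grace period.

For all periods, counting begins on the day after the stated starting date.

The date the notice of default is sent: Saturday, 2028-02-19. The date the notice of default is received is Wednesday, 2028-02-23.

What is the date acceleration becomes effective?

2028-05-27

The last day of the grace period: 2028-02-19 + 20 days = 2028-03-10.
The date acceleration becomes effective: 2028-03-10 + 78 days = 2028-05-27.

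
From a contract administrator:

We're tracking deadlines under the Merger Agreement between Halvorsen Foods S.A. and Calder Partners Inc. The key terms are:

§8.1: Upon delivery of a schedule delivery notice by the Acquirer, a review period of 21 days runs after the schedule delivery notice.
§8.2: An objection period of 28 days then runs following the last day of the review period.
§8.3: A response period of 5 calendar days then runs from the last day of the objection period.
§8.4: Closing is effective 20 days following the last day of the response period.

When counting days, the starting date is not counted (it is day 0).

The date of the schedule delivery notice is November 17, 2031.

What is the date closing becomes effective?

January 30, 2032

The last day of the review period: 21 calendar days after November 17, 2031 is December 8, 2031.
The last day of the objection period: December 8, 2031 + 28 days = January 5, 2032.
The last day of the response period: January 5, 2032 + 5 days = January 10, 2032.
Adding 20 calendar days to January 10, 2032 gives January 30, 2032, which is the date closing becomes effective.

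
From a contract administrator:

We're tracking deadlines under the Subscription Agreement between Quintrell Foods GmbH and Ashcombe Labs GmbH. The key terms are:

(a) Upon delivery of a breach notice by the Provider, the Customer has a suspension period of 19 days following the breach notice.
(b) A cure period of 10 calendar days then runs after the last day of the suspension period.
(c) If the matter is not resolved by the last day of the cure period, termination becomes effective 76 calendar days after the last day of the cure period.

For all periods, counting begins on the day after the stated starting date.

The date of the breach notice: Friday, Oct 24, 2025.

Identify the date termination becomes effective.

Feb 6, 2026

The last day of the suspension period: Oct 24, 2025 + 19 days = Nov 12, 2025.
The last day of the cure period: Nov 12, 2025 + 10 days = Nov 22, 2025.
Adding 76 calendar days to Nov 22, 2025 gives Feb 6, 2026, which is the date termination becomes effective.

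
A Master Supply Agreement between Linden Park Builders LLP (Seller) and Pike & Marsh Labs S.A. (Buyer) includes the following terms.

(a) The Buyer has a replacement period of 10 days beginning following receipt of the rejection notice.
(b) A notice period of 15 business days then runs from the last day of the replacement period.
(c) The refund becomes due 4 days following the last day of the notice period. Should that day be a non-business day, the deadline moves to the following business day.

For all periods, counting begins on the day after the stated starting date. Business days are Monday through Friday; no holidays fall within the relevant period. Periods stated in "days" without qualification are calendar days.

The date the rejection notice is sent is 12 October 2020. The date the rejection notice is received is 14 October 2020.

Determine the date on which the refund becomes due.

17 November 2020

Adding 10 calendar days to 14 October 2020 gives 24 October 2020, which is the last day of the replacement period.
The last day of the notice period: 15 business days after Saturday, 24 October 2020, skipping weekends — Oct 26, Oct 27, Oct 28, Oct 29, …, Nov 11, Nov 12, Nov 13 — lands on Friday, 13 November 2020.
The date on which the refund becomes due: 13 November 2020 + 4 days = 17 November 2020. 17 November 2020 is a Tuesday, so no roll-forward applies.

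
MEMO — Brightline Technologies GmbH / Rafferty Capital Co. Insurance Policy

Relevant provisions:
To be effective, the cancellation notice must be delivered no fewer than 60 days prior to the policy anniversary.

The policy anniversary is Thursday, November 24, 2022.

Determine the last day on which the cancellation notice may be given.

September 25, 2022

Counting back 60 calendar days from November 24, 2022 gives September 25, 2022.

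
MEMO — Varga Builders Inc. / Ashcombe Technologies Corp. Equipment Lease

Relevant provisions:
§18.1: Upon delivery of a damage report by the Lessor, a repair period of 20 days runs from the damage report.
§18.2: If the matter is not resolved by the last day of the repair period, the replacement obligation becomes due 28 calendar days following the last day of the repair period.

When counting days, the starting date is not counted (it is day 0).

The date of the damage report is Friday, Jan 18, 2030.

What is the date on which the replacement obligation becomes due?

Mar 7, 2030

The last day of the repair period: 20 calendar days after Jan 18, 2030 is Feb 7, 2030.
Adding 28 calendar days to Feb 7, 2030 gives Mar 7, 2030, which is the date on which the replacement obligation becomes due.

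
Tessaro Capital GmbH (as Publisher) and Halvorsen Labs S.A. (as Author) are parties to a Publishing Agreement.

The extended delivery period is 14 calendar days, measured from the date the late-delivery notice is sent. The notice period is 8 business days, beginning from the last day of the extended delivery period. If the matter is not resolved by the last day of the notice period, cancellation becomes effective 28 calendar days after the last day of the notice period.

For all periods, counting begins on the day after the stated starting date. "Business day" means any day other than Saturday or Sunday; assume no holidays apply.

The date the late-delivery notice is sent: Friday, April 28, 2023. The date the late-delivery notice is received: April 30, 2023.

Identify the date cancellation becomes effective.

June 21, 2023

Adding 14 calendar days to April 28, 2023 gives May 12, 2023, which is the last day of the extended delivery period.
The last day of the notice period: counting 8 business days from Friday, May 12, 2023 (May 15, May 16, May 17, May 18, May 19, May 22, May 23, May 24, skipping weekends) reaches Wednesday, May 24, 2023.
Adding 28 calendar days to May 24, 2023 gives June 21, 2023, which is the date cancellation becomes effective.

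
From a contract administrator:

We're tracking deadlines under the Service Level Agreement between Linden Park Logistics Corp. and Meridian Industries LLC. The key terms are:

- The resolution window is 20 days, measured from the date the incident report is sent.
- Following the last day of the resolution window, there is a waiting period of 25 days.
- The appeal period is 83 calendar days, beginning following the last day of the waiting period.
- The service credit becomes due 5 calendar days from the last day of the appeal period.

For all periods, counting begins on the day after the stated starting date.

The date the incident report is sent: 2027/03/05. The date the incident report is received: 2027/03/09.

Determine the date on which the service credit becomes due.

The last day of the resolution window: 20 calendar days after 2027/03/05 is 2027/03/25.
Adding 25 calendar days to 2027/03/25 gives 2027/04/19, which is the last day of the waiting period.
The last day of the appeal period: 2027/04/19 + 83 days = 2027/07/11.
Adding 5 calendar days to 2027/07/11 gives 2027/07/16, which is the date on which the service credit becomes due.

2027/07/16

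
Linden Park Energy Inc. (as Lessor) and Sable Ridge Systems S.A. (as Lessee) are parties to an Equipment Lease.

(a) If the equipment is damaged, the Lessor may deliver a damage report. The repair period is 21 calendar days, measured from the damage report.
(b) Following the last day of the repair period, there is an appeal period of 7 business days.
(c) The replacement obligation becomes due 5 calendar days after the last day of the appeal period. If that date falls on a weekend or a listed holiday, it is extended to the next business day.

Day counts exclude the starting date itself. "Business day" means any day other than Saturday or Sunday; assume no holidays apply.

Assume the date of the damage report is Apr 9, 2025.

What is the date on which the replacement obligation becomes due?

May 14, 2025

Adding 21 calendar days to Apr 9, 2025 gives Apr 30, 2025, which is the last day of the repair period.
The last day of the appeal period: 7 business days after Wednesday, Apr 30, 2025, skipping weekends — May 1, May 2, May 5, May 6, May 7, May 8, May 9 — lands on Friday, May 9, 2025.
Adding 5 calendar days to May 9, 2025 gives May 14, 2025, which is the date on which the replacement obligation becomes due. May 14, 2025 is a Wednesday, so no roll-forward applies.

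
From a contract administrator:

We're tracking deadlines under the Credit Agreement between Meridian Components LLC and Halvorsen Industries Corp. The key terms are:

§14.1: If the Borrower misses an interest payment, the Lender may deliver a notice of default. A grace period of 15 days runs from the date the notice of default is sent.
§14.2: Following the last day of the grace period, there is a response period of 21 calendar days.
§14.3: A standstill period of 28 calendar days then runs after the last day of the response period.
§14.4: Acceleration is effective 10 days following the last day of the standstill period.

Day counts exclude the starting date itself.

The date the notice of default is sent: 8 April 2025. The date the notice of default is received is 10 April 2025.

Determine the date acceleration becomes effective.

21 June 2025

Adding 15 calendar days to 8 April 2025 gives 23 April 2025, which is the last day of the grace period.
Adding 21 calendar days to 23 April 2025 gives 14 May 2025, which is the last day of the response period.
Adding 28 calendar days to 14 May 2025 gives 11 June 2025, which is the last day of the standstill period.
Adding 10 calendar days to 11 June 2025 gives 21 June 2025, which is the date acceleration becomes effective.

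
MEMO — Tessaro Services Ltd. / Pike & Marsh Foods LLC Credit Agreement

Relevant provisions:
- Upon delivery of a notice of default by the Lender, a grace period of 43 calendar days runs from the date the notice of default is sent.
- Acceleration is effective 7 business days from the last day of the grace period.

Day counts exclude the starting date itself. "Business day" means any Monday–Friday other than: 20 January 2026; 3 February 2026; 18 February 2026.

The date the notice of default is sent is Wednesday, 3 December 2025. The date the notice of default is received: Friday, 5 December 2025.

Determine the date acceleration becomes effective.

The last day of the grace period: 3 December 2025 + 43 days = 15 January 2026.
The date acceleration becomes effective: 7 business days after Thursday, 15 January 2026, skipping weekends and the listed holiday on Jan 20 — Jan 16, Jan 19, Jan 21, Jan 22, Jan 23, Jan 26, Jan 27 — lands on Tuesday, 27 January 2026.

27 January 2026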